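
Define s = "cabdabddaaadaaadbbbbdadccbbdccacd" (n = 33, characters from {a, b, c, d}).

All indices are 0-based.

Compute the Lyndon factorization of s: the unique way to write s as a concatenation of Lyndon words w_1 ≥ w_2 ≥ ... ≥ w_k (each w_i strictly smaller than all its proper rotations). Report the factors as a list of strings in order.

emit factor 1: 'c' (i=0, period=1)
emit factor 2: 'abdabdd' (i=1, period=7)
emit factor 3: 'aaadaaadbbbbdadccbbdccacd' (i=8, period=25)

["c", "abdabdd", "aaadaaadbbbbdadccbbdccacd"]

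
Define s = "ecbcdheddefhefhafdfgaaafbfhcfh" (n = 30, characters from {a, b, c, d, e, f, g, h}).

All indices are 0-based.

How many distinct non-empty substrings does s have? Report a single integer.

rank→(start, suffix):
  0 → (20, 'aaafbfhcfh')
  1 → (21, 'aafbfhcfh')
  2 → (22, 'afbfhcfh')
  3 → (15, 'afdfgaaafbfhcfh')
  4 → (2, 'bcdheddefhefhafdfgaaafbfhcfh')
  5 → (24, 'bfhcfh')
  6 → (1, 'cbcdheddefhefhafdfgaaafbfhcfh')
  7 → (3, 'cdheddefhefhafdfgaaafbfhcfh')
  8 → (27, 'cfh')
  9 → (7, 'ddefhefhafdfgaaafbfhcfh')
  10 → (8, 'defhefhafdfgaaafbfhcfh')
  11 → (17, 'dfgaaafbfhcfh')
  12 → (4, 'dheddefhefhafdfgaaafbfhcfh')
  13 → (0, 'ecbcdheddefhefhafdfgaaafbfhcfh')
  14 → (6, 'eddefhefhafdfgaaafbfhcfh')
  15 → (12, 'efhafdfgaaafbfhcfh')
  16 → (9, 'efhefhafdfgaaafbfhcfh')
  17 → (23, 'fbfhcfh')
  18 → (16, 'fdfgaaafbfhcfh')
  19 → (18, 'fgaaafbfhcfh')
  20 → (28, 'fh')
  21 → (13, 'fhafdfgaaafbfhcfh')
  22 → (25, 'fhcfh')
  23 → (10, 'fhefhafdfgaaafbfhcfh')
  24 → (19, 'gaaafbfhcfh')
  25 → (29, 'h')
  26 → (14, 'hafdfgaaafbfhcfh')
  27 → (26, 'hcfh')
  28 → (5, 'heddefhefhafdfgaaafbfhcfh')
  29 → (11, 'hefhafdfgaaafbfhcfh')

SA = [20, 21, 22, 15, 2, 24, 1, 3, 27, 7, 8, 17, 4, 0, 6, 12, 9, 23, 16, 18, 28, 13, 25, 10, 19, 29, 14, 26, 5, 11]
rank  pair      lcp
   1  s[20:],s[21:]  2  'aa'
   2  s[21:],s[22:]  1  'a'
   3  s[22:],s[15:]  2  'af'
   4  s[15:],s[2:]  0  ''
   5  s[2:],s[24:]  1  'b'
   6  s[24:],s[1:]  0  ''
   7  s[1:],s[3:]  1  'c'
   8  s[3:],s[27:]  1  'c'
   9  s[27:],s[7:]  0  ''
  10  s[7:],s[8:]  1  'd'
  11  s[8:],s[17:]  1  'd'
  12  s[17:],s[4:]  1  'd'
  13  s[4:],s[0:]  0  ''
  14  s[0:],s[6:]  1  'e'
  15  s[6:],s[12:]  1  'e'
  16  s[12:],s[9:]  3  'efh'
  17  s[9:],s[23:]  0  ''
  18  s[23:],s[16:]  1  'f'
  19  s[16:],s[18:]  1  'f'
  20  s[18:],s[28:]  1  'f'
  21  s[28:],s[13:]  2  'fh'
  22  s[13:],s[25:]  2  'fh'
  23  s[25:],s[10:]  2  'fh'
  24  s[10:],s[19:]  0  ''
  25  s[19:],s[29:]  0  ''
  26  s[29:],s[14:]  1  'h'
  27  s[14:],s[26:]  1  'h'
  28  s[26:],s[5:]  1  'h'
  29  s[5:],s[11:]  2  'he'

n(n+1)/2 = 30·31/2 = 465
Σ LCP = 0 + 2 + 1 + 2 + 0 + 1 + 0 + 1 + 1 + 0 + 1 + 1 + 1 + 0 + 1 + 1 + 3 + 0 + 1 + 1 + 1 + 2 + 2 + 2 + 0 + 0 + 1 + 1 + 1 + 2 = 30
distinct = 465 − 30 = 435

435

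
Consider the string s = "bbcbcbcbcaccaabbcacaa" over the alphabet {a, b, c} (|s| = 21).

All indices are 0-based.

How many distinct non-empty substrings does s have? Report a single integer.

sorted suffixes:
  #0 SA[0]=20  'a'
  #1 SA[1]=19  'aa'
  #2 SA[2]=12  'aabbcacaa'
  #3 SA[3]=13  'abbcacaa'
  #4 SA[4]=17  'acaa'
  #5 SA[5]=9  'accaabbcacaa'
  #6 SA[6]=14  'bbcacaa'
  #7 SA[7]=0  'bbcbcbcbcaccaabbcacaa'
  #8 SA[8]=15  'bcacaa'
  #9 SA[9]=7  'bcaccaabbcacaa'
  #10 SA[10]=5  'bcbcaccaabbcacaa'
  #11 SA[11]=3  'bcbcbcaccaabbcacaa'
  #12 SA[12]=1  'bcbcbcbcaccaabbcacaa'
  #13 SA[13]=18  'caa'
  #14 SA[14]=11  'caabbcacaa'
  #15 SA[15]=16  'cacaa'
  #16 SA[16]=8  'caccaabbcacaa'
  #17 SA[17]=6  'cbcaccaabbcacaa'
  #18 SA[18]=4  'cbcbcaccaabbcacaa'
  #19 SA[19]=2  'cbcbcbcaccaabbcacaa'
  #20 SA[20]=10  'ccaabbcacaa'

SA = [20, 19, 12, 13, 17, 9, 14, 0, 15, 7, 5, 3, 1, 18, 11, 16, 8, 6, 4, 2, 10]
i: (SA[i-1],SA[i]) lcp shared
  1: (20,19) 1 'a'
  2: (19,12) 2 'aa'
  3: (12,13) 1 'a'
  4: (13,17) 1 'a'
  5: (17,9) 2 'ac'
  6: (9,14) 0 ''
  7: (14,0) 3 'bbc'
  8: (0,15) 1 'b'
  9: (15,7) 4 'bcac'
  10: (7,5) 2 'bc'
  11: (5,3) 4 'bcbc'
  12: (3,1) 6 'bcbcbc'
  13: (1,18) 0 ''
  14: (18,11) 3 'caa'
  15: (11,16) 2 'ca'
  16: (16,8) 3 'cac'
  17: (8,6) 1 'c'
  18: (6,4) 3 'cbc'
  19: (4,2) 5 'cbcbc'
  20: (2,10) 1 'c'

n(n+1)/2 = 21·22/2 = 231
Σ LCP = 0 + 1 + 2 + 1 + 1 + 2 + 0 + 3 + 1 + 4 + 2 + 4 + 6 + 0 + 3 + 2 + 3 + 1 + 3 + 5 + 1 = 45
distinct = 231 − 45 = 186

186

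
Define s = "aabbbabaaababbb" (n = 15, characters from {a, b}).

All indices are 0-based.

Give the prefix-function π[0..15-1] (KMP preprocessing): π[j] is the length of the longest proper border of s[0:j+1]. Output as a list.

π[0] = 0
j=1 s[j]='a': π[1]=1 (border 'a')
j=2 s[j]='b': k: 1→0; π[2]=0 (border '')
j=3 s[j]='b': π[3]=0 (border '')
j=4 s[j]='b': π[4]=0 (border '')
j=5 s[j]='a': π[5]=1 (border 'a')
j=6 s[j]='b': k: 1→0; π[6]=0 (border '')
j=7 s[j]='a': π[7]=1 (border 'a')
j=8 s[j]='a': π[8]=2 (border 'aa')
j=9 s[j]='a': k: 2→1; π[9]=2 (border 'aa')
j=10 s[j]='b': π[10]=3 (border 'aab')
j=11 s[j]='a': k: 3→0; π[11]=1 (border 'a')
j=12 s[j]='b': k: 1→0; π[12]=0 (border '')
j=13 s[j]='b': π[13]=0 (border '')
j=14 s[j]='b': π[14]=0 (border '')

[0, 1, 0, 0, 0, 1, 0, 1, 2, 2, 3, 1, 0, 0, 0]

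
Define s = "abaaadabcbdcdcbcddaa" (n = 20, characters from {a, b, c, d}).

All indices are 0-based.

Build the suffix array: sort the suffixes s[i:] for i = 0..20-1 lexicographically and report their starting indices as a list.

rank→(start, suffix):
  0 → (19, 'a')
  1 → (18, 'aa')
  2 → (2, 'aaadabcbdcdcbcddaa')
  3 → (3, 'aadabcbdcdcbcddaa')
  4 → (0, 'abaaadabcbdcdcbcddaa')
  5 → (6, 'abcbdcdcbcddaa')
  6 → (4, 'adabcbdcdcbcddaa')
  7 → (1, 'baaadabcbdcdcbcddaa')
  8 → (7, 'bcbdcdcbcddaa')
  9 → (14, 'bcddaa')
  10 → (9, 'bdcdcbcddaa')
  11 → (13, 'cbcddaa')
  12 → (8, 'cbdcdcbcddaa')
  13 → (11, 'cdcbcddaa')
  14 → (15, 'cddaa')
  15 → (17, 'daa')
  16 → (5, 'dabcbdcdcbcddaa')
  17 → (12, 'dcbcddaa')
  18 → (10, 'dcdcbcddaa')
  19 → (16, 'ddaa')

[19, 18, 2, 3, 0, 6, 4, 1, 7, 14, 9, 13, 8, 11, 15, 17, 5, 12, 10, 16]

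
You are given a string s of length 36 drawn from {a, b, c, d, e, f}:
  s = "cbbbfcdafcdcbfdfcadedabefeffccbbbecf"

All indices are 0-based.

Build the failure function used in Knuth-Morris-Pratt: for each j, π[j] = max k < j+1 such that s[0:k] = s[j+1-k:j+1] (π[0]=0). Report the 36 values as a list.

π[0] = 0
j=1 s[j]='b': π[1]=0 (border '')
j=2 s[j]='b': π[2]=0 (border '')
j=3 s[j]='b': π[3]=0 (border '')
j=4 s[j]='f': π[4]=0 (border '')
j=5 s[j]='c': π[5]=1 (border 'c')
j=6 s[j]='d': k: 1→0; π[6]=0 (border '')
j=7 s[j]='a': π[7]=0 (border '')
j=8 s[j]='f': π[8]=0 (border '')
j=9 s[j]='c': π[9]=1 (border 'c')
j=10 s[j]='d': k: 1→0; π[10]=0 (border '')
j=11 s[j]='c': π[11]=1 (border 'c')
j=12 s[j]='b': π[12]=2 (border 'cb')
j=13 s[j]='f': k: 2→0; π[13]=0 (border '')
j=14 s[j]='d': π[14]=0 (border '')
j=15 s[j]='f': π[15]=0 (border '')
j=16 s[j]='c': π[16]=1 (border 'c')
j=17 s[j]='a': k: 1→0; π[17]=0 (border '')
j=18 s[j]='d': π[18]=0 (border '')
j=19 s[j]='e': π[19]=0 (border '')
j=20 s[j]='d': π[20]=0 (border '')
j=21 s[j]='a': π[21]=0 (border '')
j=22 s[j]='b': π[22]=0 (border '')
j=23 s[j]='e': π[23]=0 (border '')
j=24 s[j]='f': π[24]=0 (border '')
j=25 s[j]='e': π[25]=0 (border '')
j=26 s[j]='f': π[26]=0 (border '')
j=27 s[j]='f': π[27]=0 (border '')
j=28 s[j]='c': π[28]=1 (border 'c')
j=29 s[j]='c': k: 1→0; π[29]=1 (border 'c')
j=30 s[j]='b': π[30]=2 (border 'cb')
j=31 s[j]='b': π[31]=3 (border 'cbb')
j=32 s[j]='b': π[32]=4 (border 'cbbb')
j=33 s[j]='e': k: 4→0; π[33]=0 (border '')
j=34 s[j]='c': π[34]=1 (border 'c')
j=35 s[j]='f': k: 1→0; π[35]=0 (border '')

[0, 0, 0, 0, 0, 1, 0, 0, 0, 1, 0, 1, 2, 0, 0, 0, 1, 0, 0, 0, 0, 0, 0, 0, 0, 0, 0, 0, 1, 1, 2, 3, 4, 0, 1, 0]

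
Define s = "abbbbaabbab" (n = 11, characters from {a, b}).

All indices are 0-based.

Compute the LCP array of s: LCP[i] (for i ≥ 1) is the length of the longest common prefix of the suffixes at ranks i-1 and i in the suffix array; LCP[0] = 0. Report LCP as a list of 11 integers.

[0, 1, 2, 3, 0, 1, 2, 1, 3, 2, 3]

rank | idx | suffix
   0 |   5 | aabbab
   1 |   9 | ab
   2 |   6 | abbab
   3 |   0 | abbbbaabbab
   4 |  10 | b
   5 |   4 | baabbab
   6 |   8 | bab
   7 |   3 | bbaabbab
   8 |   7 | bbab
   9 |   2 | bbbaabbab
  10 |   1 | bbbbaabbab

SA = [5, 9, 6, 0, 10, 4, 8, 3, 7, 2, 1]
rank  pair      lcp
   1  s[5:],s[9:]  1  'a'
   2  s[9:],s[6:]  2  'ab'
   3  s[6:],s[0:]  3  'abb'
   4  s[0:],s[10:]  0  ''
   5  s[10:],s[4:]  1  'b'
   6  s[4:],s[8:]  2  'ba'
   7  s[8:],s[3:]  1  'b'
   8  s[3:],s[7:]  3  'bba'
   9  s[7:],s[2:]  2  'bb'
  10  s[2:],s[1:]  3  'bbb'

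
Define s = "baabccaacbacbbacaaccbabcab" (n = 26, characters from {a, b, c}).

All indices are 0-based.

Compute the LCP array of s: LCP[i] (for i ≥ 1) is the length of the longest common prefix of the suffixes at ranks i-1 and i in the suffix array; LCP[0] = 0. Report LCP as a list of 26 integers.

[0, 2, 3, 1, 2, 3, 1, 2, 3, 2, 0, 1, 2, 2, 3, 1, 1, 2, 0, 4, 2, 1, 3, 2, 1, 2]

rank→(start, suffix):
  0 → (1, 'aabccaacbacbbacaaccbabcab')
  1 → (6, 'aacbacbbacaaccbabcab')
  2 → (16, 'aaccbabcab')
  3 → (24, 'ab')
  4 → (21, 'abcab')
  5 → (2, 'abccaacbacbbacaaccbabcab')
  6 → (14, 'acaaccbabcab')
  7 → (7, 'acbacbbacaaccbabcab')
  8 → (10, 'acbbacaaccbabcab')
  9 → (17, 'accbabcab')
  10 → (25, 'b')
  11 → (0, 'baabccaacbacbbacaaccbabcab')
  12 → (20, 'babcab')
  13 → (13, 'bacaaccbabcab')
  14 → (9, 'bacbbacaaccbabcab')
  15 → (12, 'bbacaaccbabcab')
  16 → (22, 'bcab')
  17 → (3, 'bccaacbacbbacaaccbabcab')
  18 → (5, 'caacbacbbacaaccbabcab')
  19 → (15, 'caaccbabcab')
  20 → (23, 'cab')
  21 → (19, 'cbabcab')
  22 → (8, 'cbacbbacaaccbabcab')
  23 → (11, 'cbbacaaccbabcab')
  24 → (4, 'ccaacbacbbacaaccbabcab')
  25 → (18, 'ccbabcab')

SA = [1, 6, 16, 24, 21, 2, 14, 7, 10, 17, 25, 0, 20, 13, 9, 12, 22, 3, 5, 15, 23, 19, 8, 11, 4, 18]
rank  pair      lcp
   1  s[1:],s[6:]  2  'aa'
   2  s[6:],s[16:]  3  'aac'
   3  s[16:],s[24:]  1  'a'
   4  s[24:],s[21:]  2  'ab'
   5  s[21:],s[2:]  3  'abc'
   6  s[2:],s[14:]  1  'a'
   7  s[14:],s[7:]  2  'ac'
   8  s[7:],s[10:]  3  'acb'
   9  s[10:],s[17:]  2  'ac'
  10  s[17:],s[25:]  0  ''
  11  s[25:],s[0:]  1  'b'
  12  s[0:],s[20:]  2  'ba'
  13  s[20:],s[13:]  2  'ba'
  14  s[13:],s[9:]  3  'bac'
  15  s[9:],s[12:]  1  'b'
  16  s[12:],s[22:]  1  'b'
  17  s[22:],s[3:]  2  'bc'
  18  s[3:],s[5:]  0  ''
  19  s[5:],s[15:]  4  'caac'
  20  s[15:],s[23:]  2  'ca'
  21  s[23:],s[19:]  1  'c'
  22  s[19:],s[8:]  3  'cba'
  23  s[8:],s[11:]  2  'cb'
  24  s[11:],s[4:]  1  'c'
  25  s[4:],s[18:]  2  'cc'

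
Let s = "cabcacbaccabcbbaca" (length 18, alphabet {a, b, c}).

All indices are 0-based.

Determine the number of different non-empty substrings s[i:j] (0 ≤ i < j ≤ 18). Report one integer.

143

sorted suffixes:
  #0 SA[0]=17  'a'
  #1 SA[1]=1  'abcacbaccabcbbaca'
  #2 SA[2]=10  'abcbbaca'
  #3 SA[3]=15  'aca'
  #4 SA[4]=4  'acbaccabcbbaca'
  #5 SA[5]=7  'accabcbbaca'
  #6 SA[6]=14  'baca'
  #7 SA[7]=6  'baccabcbbaca'
  #8 SA[8]=13  'bbaca'
  #9 SA[9]=2  'bcacbaccabcbbaca'
  #10 SA[10]=11  'bcbbaca'
  #11 SA[11]=16  'ca'
  #12 SA[12]=0  'cabcacbaccabcbbaca'
  #13 SA[13]=9  'cabcbbaca'
  #14 SA[14]=3  'cacbaccabcbbaca'
  #15 SA[15]=5  'cbaccabcbbaca'
  #16 SA[16]=12  'cbbaca'
  #17 SA[17]=8  'ccabcbbaca'

SA = [17, 1, 10, 15, 4, 7, 14, 6, 13, 2, 11, 16, 0, 9, 3, 5, 12, 8]
i: (SA[i-1],SA[i]) lcp shared
  1: (17,1) 1 'a'
  2: (1,10) 3 'abc'
  3: (10,15) 1 'a'
  4: (15,4) 2 'ac'
  5: (4,7) 2 'ac'
  6: (7,14) 0 ''
  7: (14,6) 3 'bac'
  8: (6,13) 1 'b'
  9: (13,2) 1 'b'
  10: (2,11) 2 'bc'
  11: (11,16) 0 ''
  12: (16,0) 2 'ca'
  13: (0,9) 4 'cabc'
  14: (9,3) 2 'ca'
  15: (3,5) 1 'c'
  16: (5,12) 2 'cb'
  17: (12,8) 1 'c'

n(n+1)/2 = 18·19/2 = 171
Σ LCP = 0 + 1 + 3 + 1 + 2 + 2 + 0 + 3 + 1 + 1 + 2 + 0 + 2 + 4 + 2 + 1 + 2 + 1 = 28
distinct = 171 − 28 = 143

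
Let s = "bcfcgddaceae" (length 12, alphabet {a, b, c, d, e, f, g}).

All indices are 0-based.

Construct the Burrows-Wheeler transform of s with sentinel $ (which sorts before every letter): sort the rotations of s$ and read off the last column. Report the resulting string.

ede$abfdgaccc

rank  rotation       last
    0  $bcfcgddaceae  e
    1  aceae$bcfcgdd  d
    2  ae$bcfcgddace  e
    3  bcfcgddaceae$  $
    4  ceae$bcfcgdda  a
    5  cfcgddaceae$b  b
    6  cgddaceae$bcf  f
    7  daceae$bcfcgd  d
    8  ddaceae$bcfcg  g
    9  e$bcfcgddacea  a
   10  eae$bcfcgddac  c
   11  fcgddaceae$bc  c
   12  gddaceae$bcfc  c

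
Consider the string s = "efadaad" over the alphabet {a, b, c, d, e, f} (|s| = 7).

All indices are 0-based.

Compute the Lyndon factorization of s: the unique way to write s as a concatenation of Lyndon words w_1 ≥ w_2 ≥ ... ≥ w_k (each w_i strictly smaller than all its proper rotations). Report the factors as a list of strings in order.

emit factor 1: 'ef' (i=0, period=2)
emit factor 2: 'ad' (i=2, period=2)
emit factor 3: 'aad' (i=4, period=3)

["ef", "ad", "aad"]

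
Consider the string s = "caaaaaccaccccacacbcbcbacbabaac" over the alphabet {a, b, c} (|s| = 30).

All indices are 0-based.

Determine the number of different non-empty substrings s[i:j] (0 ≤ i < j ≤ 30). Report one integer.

402

sorted suffixes:
  #0 SA[0]=1  'aaaaaccaccccacacbcbcbacbabaac'
  #1 SA[1]=2  'aaaaccaccccacacbcbcbacbabaac'
  #2 SA[2]=3  'aaaccaccccacacbcbcbacbabaac'
  #3 SA[3]=27  'aac'
  #4 SA[4]=4  'aaccaccccacacbcbcbacbabaac'
  #5 SA[5]=25  'abaac'
  #6 SA[6]=28  'ac'
  #7 SA[7]=13  'acacbcbcbacbabaac'
  #8 SA[8]=22  'acbabaac'
  #9 SA[9]=15  'acbcbcbacbabaac'
  #10 SA[10]=5  'accaccccacacbcbcbacbabaac'
  #11 SA[11]=8  'accccacacbcbcbacbabaac'
  #12 SA[12]=26  'baac'
  #13 SA[13]=24  'babaac'
  #14 SA[14]=21  'bacbabaac'
  #15 SA[15]=19  'bcbacbabaac'
  #16 SA[16]=17  'bcbcbacbabaac'
  #17 SA[17]=29  'c'
  #18 SA[18]=0  'caaaaaccaccccacacbcbcbacbabaac'
  #19 SA[19]=12  'cacacbcbcbacbabaac'
  #20 SA[20]=14  'cacbcbcbacbabaac'
  #21 SA[21]=7  'caccccacacbcbcbacbabaac'
  #22 SA[22]=23  'cbabaac'
  #23 SA[23]=20  'cbacbabaac'
  #24 SA[24]=18  'cbcbacbabaac'
  #25 SA[25]=16  'cbcbcbacbabaac'
  #26 SA[26]=11  'ccacacbcbcbacbabaac'
  #27 SA[27]=6  'ccaccccacacbcbcbacbabaac'
  #28 SA[28]=10  'cccacacbcbcbacbabaac'
  #29 SA[29]=9  'ccccacacbcbcbacbabaac'

SA = [1, 2, 3, 27, 4, 25, 28, 13, 22, 15, 5, 8, 26, 24, 21, 19, 17, 29, 0, 12, 14, 7, 23, 20, 18, 16, 11, 6, 10, 9]
rank  pair      lcp
   1  s[1:],s[2:]  4  'aaaa'
   2  s[2:],s[3:]  3  'aaa'
   3  s[3:],s[27:]  2  'aa'
   4  s[27:],s[4:]  3  'aac'
   5  s[4:],s[25:]  1  'a'
   6  s[25:],s[28:]  1  'a'
   7  s[28:],s[13:]  2  'ac'
   8  s[13:],s[22:]  2  'ac'
   9  s[22:],s[15:]  3  'acb'
  10  s[15:],s[5:]  2  'ac'
  11  s[5:],s[8:]  3  'acc'
  12  s[8:],s[26:]  0  ''
  13  s[26:],s[24:]  2  'ba'
  14  s[24:],s[21:]  2  'ba'
  15  s[21:],s[19:]  1  'b'
  16  s[19:],s[17:]  3  'bcb'
  17  s[17:],s[29:]  0  ''
  18  s[29:],s[0:]  1  'c'
  19  s[0:],s[12:]  2  'ca'
  20  s[12:],s[14:]  3  'cac'
  21  s[14:],s[7:]  3  'cac'
  22  s[7:],s[23:]  1  'c'
  23  s[23:],s[20:]  3  'cba'
  24  s[20:],s[18:]  2  'cb'
  25  s[18:],s[16:]  4  'cbcb'
  26  s[16:],s[11:]  1  'c'
  27  s[11:],s[6:]  4  'ccac'
  28  s[6:],s[10:]  2  'cc'
  29  s[10:],s[9:]  3  'ccc'

n(n+1)/2 = 30·31/2 = 465
Σ LCP = 0 + 4 + 3 + 2 + 3 + 1 + 1 + 2 + 2 + 3 + 2 + 3 + 0 + 2 + 2 + 1 + 3 + 0 + 1 + 2 + 3 + 3 + 1 + 3 + 2 + 4 + 1 + 4 + 2 + 3 = 63
distinct = 465 − 63 = 402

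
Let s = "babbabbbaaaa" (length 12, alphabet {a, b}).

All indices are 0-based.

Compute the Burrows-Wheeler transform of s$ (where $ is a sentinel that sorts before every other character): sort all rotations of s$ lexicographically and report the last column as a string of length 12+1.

aaaabbbb$bbaa

rank  rotation       last
    0  $babbabbbaaaa  a
    1  a$babbabbbaaa  a
    2  aa$babbabbbaa  a
    3  aaa$babbabbba  a
    4  aaaa$babbabbb  b
    5  abbabbbaaaa$b  b
    6  abbbaaaa$babb  b
    7  baaaa$babbabb  b
    8  babbabbbaaaa$  $
    9  babbbaaaa$bab  b
   10  bbaaaa$babbab  b
   11  bbabbbaaaa$ba  a
   12  bbbaaaa$babba  a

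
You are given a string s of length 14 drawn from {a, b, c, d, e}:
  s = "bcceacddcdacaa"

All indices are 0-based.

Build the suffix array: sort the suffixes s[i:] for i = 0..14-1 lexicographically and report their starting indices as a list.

sorted suffixes:
  #0 SA[0]=13  'a'
  #1 SA[1]=12  'aa'
  #2 SA[2]=10  'acaa'
  #3 SA[3]=4  'acddcdacaa'
  #4 SA[4]=0  'bcceacddcdacaa'
  #5 SA[5]=11  'caa'
  #6 SA[6]=1  'cceacddcdacaa'
  #7 SA[7]=8  'cdacaa'
  #8 SA[8]=5  'cddcdacaa'
  #9 SA[9]=2  'ceacddcdacaa'
  #10 SA[10]=9  'dacaa'
  #11 SA[11]=7  'dcdacaa'
  #12 SA[12]=6  'ddcdacaa'
  #13 SA[13]=3  'eacddcdacaa'

[13, 12, 10, 4, 0, 11, 1, 8, 5, 2, 9, 7, 6, 3]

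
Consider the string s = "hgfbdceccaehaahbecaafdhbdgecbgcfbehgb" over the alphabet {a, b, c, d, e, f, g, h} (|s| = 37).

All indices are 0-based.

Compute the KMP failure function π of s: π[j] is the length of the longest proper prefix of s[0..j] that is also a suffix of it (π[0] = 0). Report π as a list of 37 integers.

π[0] = 0
j=1 s[j]='g': π[1]=0 (border '')
j=2 s[j]='f': π[2]=0 (border '')
j=3 s[j]='b': π[3]=0 (border '')
j=4 s[j]='d': π[4]=0 (border '')
j=5 s[j]='c': π[5]=0 (border '')
j=6 s[j]='e': π[6]=0 (border '')
j=7 s[j]='c': π[7]=0 (border '')
j=8 s[j]='c': π[8]=0 (border '')
j=9 s[j]='a': π[9]=0 (border '')
j=10 s[j]='e': π[10]=0 (border '')
j=11 s[j]='h': π[11]=1 (border 'h')
j=12 s[j]='a': k: 1→0; π[12]=0 (border '')
j=13 s[j]='a': π[13]=0 (border '')
j=14 s[j]='h': π[14]=1 (border 'h')
j=15 s[j]='b': k: 1→0; π[15]=0 (border '')
j=16 s[j]='e': π[16]=0 (border '')
j=17 s[j]='c': π[17]=0 (border '')
j=18 s[j]='a': π[18]=0 (border '')
j=19 s[j]='a': π[19]=0 (border '')
j=20 s[j]='f': π[20]=0 (border '')
j=21 s[j]='d': π[21]=0 (border '')
j=22 s[j]='h': π[22]=1 (border 'h')
j=23 s[j]='b': k: 1→0; π[23]=0 (border '')
j=24 s[j]='d': π[24]=0 (border '')
j=25 s[j]='g': π[25]=0 (border '')
j=26 s[j]='e': π[26]=0 (border '')
j=27 s[j]='c': π[27]=0 (border '')
j=28 s[j]='b': π[28]=0 (border '')
j=29 s[j]='g': π[29]=0 (border '')
j=30 s[j]='c': π[30]=0 (border '')
j=31 s[j]='f': π[31]=0 (border '')
j=32 s[j]='b': π[32]=0 (border '')
j=33 s[j]='e': π[33]=0 (border '')
j=34 s[j]='h': π[34]=1 (border 'h')
j=35 s[j]='g': π[35]=2 (border 'hg')
j=36 s[j]='b': k: 2→0; π[36]=0 (border '')

[0, 0, 0, 0, 0, 0, 0, 0, 0, 0, 0, 1, 0, 0, 1, 0, 0, 0, 0, 0, 0, 0, 1, 0, 0, 0, 0, 0, 0, 0, 0, 0, 0, 0, 1, 2, 0]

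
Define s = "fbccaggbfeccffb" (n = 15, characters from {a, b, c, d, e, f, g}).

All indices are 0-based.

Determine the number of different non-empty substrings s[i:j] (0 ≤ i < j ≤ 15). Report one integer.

109

rank→(start, suffix):
  0 → (4, 'aggbfeccffb')
  1 → (14, 'b')
  2 → (1, 'bccaggbfeccffb')
  3 → (7, 'bfeccffb')
  4 → (3, 'caggbfeccffb')
  5 → (2, 'ccaggbfeccffb')
  6 → (10, 'ccffb')
  7 → (11, 'cffb')
  8 → (9, 'eccffb')
  9 → (13, 'fb')
  10 → (0, 'fbccaggbfeccffb')
  11 → (8, 'feccffb')
  12 → (12, 'ffb')
  13 → (6, 'gbfeccffb')
  14 → (5, 'ggbfeccffb')

SA = [4, 14, 1, 7, 3, 2, 10, 11, 9, 13, 0, 8, 12, 6, 5]
rank  pair      lcp
   1  s[4:],s[14:]  0  ''
   2  s[14:],s[1:]  1  'b'
   3  s[1:],s[7:]  1  'b'
   4  s[7:],s[3:]  0  ''
   5  s[3:],s[2:]  1  'c'
   6  s[2:],s[10:]  2  'cc'
   7  s[10:],s[11:]  1  'c'
   8  s[11:],s[9:]  0  ''
   9  s[9:],s[13:]  0  ''
  10  s[13:],s[0:]  2  'fb'
  11  s[0:],s[8:]  1  'f'
  12  s[8:],s[12:]  1  'f'
  13  s[12:],s[6:]  0  ''
  14  s[6:],s[5:]  1  'g'

n(n+1)/2 = 15·16/2 = 120
Σ LCP = 0 + 0 + 1 + 1 + 0 + 1 + 2 + 1 + 0 + 0 + 2 + 1 + 1 + 0 + 1 = 11
distinct = 120 − 11 = 109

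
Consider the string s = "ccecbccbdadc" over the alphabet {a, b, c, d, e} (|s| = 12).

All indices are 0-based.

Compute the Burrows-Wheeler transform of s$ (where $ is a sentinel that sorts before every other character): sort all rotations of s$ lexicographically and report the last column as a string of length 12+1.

cdccdecb$cbac

rank  rotation       last
    0  $ccecbccbdadc  c
    1  adc$ccecbccbd  d
    2  bccbdadc$ccec  c
    3  bdadc$ccecbcc  c
    4  c$ccecbccbdad  d
    5  cbccbdadc$cce  e
    6  cbdadc$ccecbc  c
    7  ccbdadc$ccecb  b
    8  ccecbccbdadc$  $
    9  cecbccbdadc$c  c
   10  dadc$ccecbccb  b
   11  dc$ccecbccbda  a
   12  ecbccbdadc$cc  c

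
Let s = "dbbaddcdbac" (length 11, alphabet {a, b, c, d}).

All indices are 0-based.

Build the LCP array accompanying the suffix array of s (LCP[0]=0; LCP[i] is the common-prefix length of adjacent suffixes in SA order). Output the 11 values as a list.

rank | idx | suffix
   0 |   9 | ac
   1 |   3 | addcdbac
   2 |   8 | bac
   3 |   2 | baddcdbac
   4 |   1 | bbaddcdbac
   5 |  10 | c
   6 |   6 | cdbac
   7 |   7 | dbac
   8 |   0 | dbbaddcdbac
   9 |   5 | dcdbac
  10 |   4 | ddcdbac

SA = [9, 3, 8, 2, 1, 10, 6, 7, 0, 5, 4]
[i] adj suffixes → lcp
  [1] 9/3 → 1 ('a')
  [2] 3/8 → 0 ('')
  [3] 8/2 → 2 ('ba')
  [4] 2/1 → 1 ('b')
  [5] 1/10 → 0 ('')
  [6] 10/6 → 1 ('c')
  [7] 6/7 → 0 ('')
  [8] 7/0 → 2 ('db')
  [9] 0/5 → 1 ('d')
  [10] 5/4 → 1 ('d')

[0, 1, 0, 2, 1, 0, 1, 0, 2, 1, 1]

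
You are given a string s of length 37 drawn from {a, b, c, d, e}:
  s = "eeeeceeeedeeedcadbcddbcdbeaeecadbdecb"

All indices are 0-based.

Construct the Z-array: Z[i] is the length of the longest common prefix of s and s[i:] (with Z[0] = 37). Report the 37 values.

[37, 3, 2, 1, 0, 4, 3, 2, 1, 0, 3, 2, 1, 0, 0, 0, 0, 0, 0, 0, 0, 0, 0, 0, 0, 1, 0, 2, 1, 0, 0, 0, 0, 0, 1, 0, 0]

Z[0]=37
i=1: fresh scan; Z[1]=3 extend→box=[1,4)
i=2: min(r-i=2, Z[1]=3)=2; Z[2]=2
i=3: min(r-i=1, Z[2]=2)=1; Z[3]=1
i=4: fresh scan; Z[4]=0
i=5: fresh scan; Z[5]=4 extend→box=[5,9)
i=6: min(r-i=3, Z[1]=3)=3; Z[6]=3
i=7: min(r-i=2, Z[2]=2)=2; Z[7]=2
i=8: min(r-i=1, Z[3]=1)=1; Z[8]=1
i=9: fresh scan; Z[9]=0
i=10: fresh scan; Z[10]=3 extend→box=[10,13)
i=11: min(r-i=2, Z[1]=3)=2; Z[11]=2
i=12: min(r-i=1, Z[2]=2)=1; Z[12]=1
i=13: fresh scan; Z[13]=0
i=14: fresh scan; Z[14]=0
i=15: fresh scan; Z[15]=0
i=16: fresh scan; Z[16]=0
i=17: fresh scan; Z[17]=0
i=18: fresh scan; Z[18]=0
i=19: fresh scan; Z[19]=0
i=20: fresh scan; Z[20]=0
i=21: fresh scan; Z[21]=0
i=22: fresh scan; Z[22]=0
i=23: fresh scan; Z[23]=0
i=24: fresh scan; Z[24]=0
i=25: fresh scan; Z[25]=1 extend→box=[25,26)
i=26: fresh scan; Z[26]=0
i=27: fresh scan; Z[27]=2 extend→box=[27,29)
i=28: min(r-i=1, Z[1]=3)=1; Z[28]=1
i=29: fresh scan; Z[29]=0
i=30: fresh scan; Z[30]=0
i=31: fresh scan; Z[31]=0
i=32: fresh scan; Z[32]=0
i=33: fresh scan; Z[33]=0
i=34: fresh scan; Z[34]=1 extend→box=[34,35)
i=35: fresh scan; Z[35]=0
i=36: fresh scan; Z[36]=0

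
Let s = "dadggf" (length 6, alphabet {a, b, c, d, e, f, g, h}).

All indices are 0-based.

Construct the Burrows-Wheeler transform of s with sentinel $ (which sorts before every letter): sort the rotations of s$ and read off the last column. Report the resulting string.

fd$aggd

rank  rotation last
    0  $dadggf  f
    1  adggf$d  d
    2  dadggf$  $
    3  dggf$da  a
    4  f$dadgg  g
    5  gf$dadg  g
    6  ggf$dad  d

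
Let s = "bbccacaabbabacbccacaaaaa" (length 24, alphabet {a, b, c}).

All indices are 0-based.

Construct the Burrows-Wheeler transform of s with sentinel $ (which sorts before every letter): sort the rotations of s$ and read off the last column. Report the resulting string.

aaaaaccbaccbbaa$cbaaccabb

rank  rotation                   last
    0  $bbccacaabbabacbccacaaaaa  a
    1  a$bbccacaabbabacbccacaaaa  a
    2  aa$bbccacaabbabacbccacaaa  a
    3  aaa$bbccacaabbabacbccacaa  a
    4  aaaa$bbccacaabbabacbccaca  a
    5  aaaaa$bbccacaabbabacbccac  c
    6  aabbabacbccacaaaaa$bbccac  c
    7  abacbccacaaaaa$bbccacaabb  b
    8  abbabacbccacaaaaa$bbccaca  a
    9  acaaaaa$bbccacaabbabacbcc  c
   10  acaabbabacbccacaaaaa$bbcc  c
   11  acbccacaaaaa$bbccacaabbab  b
   12  babacbccacaaaaa$bbccacaab  b
   13  bacbccacaaaaa$bbccacaabba  a
   14  bbabacbccacaaaaa$bbccacaa  a
   15  bbccacaabbabacbccacaaaaa$  $
   16  bccacaaaaa$bbccacaabbabac  c
   17  bccacaabbabacbccacaaaaa$b  b
   18  caaaaa$bbccacaabbabacbcca  a
   19  caabbabacbccacaaaaa$bbcca  a
   20  cacaaaaa$bbccacaabbabacbc  c
   21  cacaabbabacbccacaaaaa$bbc  c
   22  cbccacaaaaa$bbccacaabbaba  a
   23  ccacaaaaa$bbccacaabbabacb  b
   24  ccacaabbabacbccacaaaaa$bb  b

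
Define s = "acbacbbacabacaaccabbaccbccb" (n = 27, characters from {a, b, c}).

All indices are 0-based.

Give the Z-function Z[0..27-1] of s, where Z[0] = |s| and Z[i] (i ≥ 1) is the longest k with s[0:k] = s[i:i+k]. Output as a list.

[27, 0, 0, 3, 0, 0, 0, 2, 0, 1, 0, 2, 0, 1, 2, 0, 0, 1, 0, 0, 2, 0, 0, 0, 0, 0, 0]

Z[0]=27
i=1: outside box; Z[1]=0
i=2: outside box; Z[2]=0
i=3: outside box; Z[3]=3 grow→box=[3,6)
i=4: min(r-i=2, Z[1]=0)=0; Z[4]=0
i=5: min(r-i=1, Z[2]=0)=0; Z[5]=0
i=6: outside box; Z[6]=0
i=7: outside box; Z[7]=2 grow→box=[7,9)
i=8: min(r-i=1, Z[1]=0)=0; Z[8]=0
i=9: outside box; Z[9]=1 grow→box=[9,10)
i=10: outside box; Z[10]=0
i=11: outside box; Z[11]=2 grow→box=[11,13)
i=12: min(r-i=1, Z[1]=0)=0; Z[12]=0
i=13: outside box; Z[13]=1 grow→box=[13,14)
i=14: outside box; Z[14]=2 grow→box=[14,16)
i=15: min(r-i=1, Z[1]=0)=0; Z[15]=0
i=16: outside box; Z[16]=0
i=17: outside box; Z[17]=1 grow→box=[17,18)
i=18: outside box; Z[18]=0
i=19: outside box; Z[19]=0
i=20: outside box; Z[20]=2 grow→box=[20,22)
i=21: min(r-i=1, Z[1]=0)=0; Z[21]=0
i=22: outside box; Z[22]=0
i=23: outside box; Z[23]=0
i=24: outside box; Z[24]=0
i=25: outside box; Z[25]=0
i=26: outside box; Z[26]=0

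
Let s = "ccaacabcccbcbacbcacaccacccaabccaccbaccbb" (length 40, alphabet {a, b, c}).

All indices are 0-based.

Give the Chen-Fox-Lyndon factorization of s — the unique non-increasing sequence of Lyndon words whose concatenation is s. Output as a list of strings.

emit factor 1: 'c' (i=0, period=1)
emit factor 2: 'c' (i=1, period=1)
emit factor 3: 'aacabcccbcbacbcacaccaccc' (i=2, period=24)
emit factor 4: 'aabccaccbaccbb' (i=26, period=14)

["c", "c", "aacabcccbcbacbcacaccaccc", "aabccaccbaccbb"]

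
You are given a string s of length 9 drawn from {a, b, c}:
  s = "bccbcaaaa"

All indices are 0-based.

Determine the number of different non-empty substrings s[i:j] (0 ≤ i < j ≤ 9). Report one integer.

35

rank→(start, suffix):
  0 → (8, 'a')
  1 → (7, 'aa')
  2 → (6, 'aaa')
  3 → (5, 'aaaa')
  4 → (3, 'bcaaaa')
  5 → (0, 'bccbcaaaa')
  6 → (4, 'caaaa')
  7 → (2, 'cbcaaaa')
  8 → (1, 'ccbcaaaa')

SA = [8, 7, 6, 5, 3, 0, 4, 2, 1]
[i] adj suffixes → lcp
  [1] 8/7 → 1 ('a')
  [2] 7/6 → 2 ('aa')
  [3] 6/5 → 3 ('aaa')
  [4] 5/3 → 0 ('')
  [5] 3/0 → 2 ('bc')
  [6] 0/4 → 0 ('')
  [7] 4/2 → 1 ('c')
  [8] 2/1 → 1 ('c')

n(n+1)/2 = 9·10/2 = 45
Σ LCP = 0 + 1 + 2 + 3 + 0 + 2 + 0 + 1 + 1 = 10
distinct = 45 − 10 = 35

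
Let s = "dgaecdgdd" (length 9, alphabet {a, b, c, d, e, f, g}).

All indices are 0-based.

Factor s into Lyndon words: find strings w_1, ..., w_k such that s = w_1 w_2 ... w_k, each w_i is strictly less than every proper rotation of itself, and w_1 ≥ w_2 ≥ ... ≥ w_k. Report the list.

["dg", "aecdgdd"]

emit factor 1: 'dg' (i=0, period=2)
emit factor 2: 'aecdgdd' (i=2, period=7)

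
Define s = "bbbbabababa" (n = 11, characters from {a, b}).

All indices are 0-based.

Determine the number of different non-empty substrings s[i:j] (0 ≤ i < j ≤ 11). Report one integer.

sorted suffixes:
  #0 SA[0]=10  'a'
  #1 SA[1]=8  'aba'
  #2 SA[2]=6  'ababa'
  #3 SA[3]=4  'abababa'
  #4 SA[4]=9  'ba'
  #5 SA[5]=7  'baba'
  #6 SA[6]=5  'bababa'
  #7 SA[7]=3  'babababa'
  #8 SA[8]=2  'bbabababa'
  #9 SA[9]=1  'bbbabababa'
  #10 SA[10]=0  'bbbbabababa'

SA = [10, 8, 6, 4, 9, 7, 5, 3, 2, 1, 0]
i: (SA[i-1],SA[i]) lcp shared
  1: (10,8) 1 'a'
  2: (8,6) 3 'aba'
  3: (6,4) 5 'ababa'
  4: (4,9) 0 ''
  5: (9,7) 2 'ba'
  6: (7,5) 4 'baba'
  7: (5,3) 6 'bababa'
  8: (3,2) 1 'b'
  9: (2,1) 2 'bb'
  10: (1,0) 3 'bbb'

n(n+1)/2 = 11·12/2 = 66
Σ LCP = 0 + 1 + 3 + 5 + 0 + 2 + 4 + 6 + 1 + 2 + 3 = 27
distinct = 66 − 27 = 39

39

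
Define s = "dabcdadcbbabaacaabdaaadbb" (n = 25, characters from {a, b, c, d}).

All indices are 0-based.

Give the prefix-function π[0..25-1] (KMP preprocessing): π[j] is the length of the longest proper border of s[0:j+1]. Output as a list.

π[0] = 0
j=1 s[j]='a': π[1]=0 (border '')
j=2 s[j]='b': π[2]=0 (border '')
j=3 s[j]='c': π[3]=0 (border '')
j=4 s[j]='d': π[4]=1 (border 'd')
j=5 s[j]='a': π[5]=2 (border 'da')
j=6 s[j]='d': k: 2→0; π[6]=1 (border 'd')
j=7 s[j]='c': k: 1→0; π[7]=0 (border '')
j=8 s[j]='b': π[8]=0 (border '')
j=9 s[j]='b': π[9]=0 (border '')
j=10 s[j]='a': π[10]=0 (border '')
j=11 s[j]='b': π[11]=0 (border '')
j=12 s[j]='a': π[12]=0 (border '')
j=13 s[j]='a': π[13]=0 (border '')
j=14 s[j]='c': π[14]=0 (border '')
j=15 s[j]='a': π[15]=0 (border '')
j=16 s[j]='a': π[16]=0 (border '')
j=17 s[j]='b': π[17]=0 (border '')
j=18 s[j]='d': π[18]=1 (border 'd')
j=19 s[j]='a': π[19]=2 (border 'da')
j=20 s[j]='a': k: 2→0; π[20]=0 (border '')
j=21 s[j]='a': π[21]=0 (border '')
j=22 s[j]='d': π[22]=1 (border 'd')
j=23 s[j]='b': k: 1→0; π[23]=0 (border '')
j=24 s[j]='b': π[24]=0 (border '')

[0, 0, 0, 0, 1, 2, 1, 0, 0, 0, 0, 0, 0, 0, 0, 0, 0, 0, 1, 2, 0, 0, 1, 0, 0]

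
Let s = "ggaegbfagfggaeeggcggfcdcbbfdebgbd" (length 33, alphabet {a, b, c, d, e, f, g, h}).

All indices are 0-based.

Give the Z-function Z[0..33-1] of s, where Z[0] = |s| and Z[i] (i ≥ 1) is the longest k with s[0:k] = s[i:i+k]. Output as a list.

[33, 1, 0, 0, 1, 0, 0, 0, 1, 0, 4, 1, 0, 0, 0, 2, 1, 0, 2, 1, 0, 0, 0, 0, 0, 0, 0, 0, 0, 0, 1, 0, 0]

Z[0]=33
i=1: i≥r, start 0; Z[1]=1 grow→box=[1,2)
i=2: i≥r, start 0; Z[2]=0
i=3: i≥r, start 0; Z[3]=0
i=4: i≥r, start 0; Z[4]=1 grow→box=[4,5)
i=5: i≥r, start 0; Z[5]=0
i=6: i≥r, start 0; Z[6]=0
i=7: i≥r, start 0; Z[7]=0
i=8: i≥r, start 0; Z[8]=1 grow→box=[8,9)
i=9: i≥r, start 0; Z[9]=0
i=10: i≥r, start 0; Z[10]=4 grow→box=[10,14)
i=11: min(r-i=3, Z[1]=1)=1; Z[11]=1
i=12: min(r-i=2, Z[2]=0)=0; Z[12]=0
i=13: min(r-i=1, Z[3]=0)=0; Z[13]=0
i=14: i≥r, start 0; Z[14]=0
i=15: i≥r, start 0; Z[15]=2 grow→box=[15,17)
i=16: min(r-i=1, Z[1]=1)=1; Z[16]=1
i=17: i≥r, start 0; Z[17]=0
i=18: i≥r, start 0; Z[18]=2 grow→box=[18,20)
i=19: min(r-i=1, Z[1]=1)=1; Z[19]=1
i=20: i≥r, start 0; Z[20]=0
i=21: i≥r, start 0; Z[21]=0
i=22: i≥r, start 0; Z[22]=0
i=23: i≥r, start 0; Z[23]=0
i=24: i≥r, start 0; Z[24]=0
i=25: i≥r, start 0; Z[25]=0
i=26: i≥r, start 0; Z[26]=0
i=27: i≥r, start 0; Z[27]=0
i=28: i≥r, start 0; Z[28]=0
i=29: i≥r, start 0; Z[29]=0
i=30: i≥r, start 0; Z[30]=1 grow→box=[30,31)
i=31: i≥r, start 0; Z[31]=0
i=32: i≥r, start 0; Z[32]=0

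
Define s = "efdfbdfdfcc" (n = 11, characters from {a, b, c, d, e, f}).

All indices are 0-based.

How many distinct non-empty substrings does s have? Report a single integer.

56

rank | idx | suffix
   0 |   4 | bdfdfcc
   1 |  10 | c
   2 |   9 | cc
   3 |   2 | dfbdfdfcc
   4 |   7 | dfcc
   5 |   5 | dfdfcc
   6 |   0 | efdfbdfdfcc
   7 |   3 | fbdfdfcc
   8 |   8 | fcc
   9 |   1 | fdfbdfdfcc
  10 |   6 | fdfcc

SA = [4, 10, 9, 2, 7, 5, 0, 3, 8, 1, 6]
i: (SA[i-1],SA[i]) lcp shared
  1: (4,10) 0 ''
  2: (10,9) 1 'c'
  3: (9,2) 0 ''
  4: (2,7) 2 'df'
  5: (7,5) 2 'df'
  6: (5,0) 0 ''
  7: (0,3) 0 ''
  8: (3,8) 1 'f'
  9: (8,1) 1 'f'
  10: (1,6) 3 'fdf'

n(n+1)/2 = 11·12/2 = 66
Σ LCP = 0 + 0 + 1 + 0 + 2 + 2 + 0 + 0 + 1 + 1 + 3 = 10
distinct = 66 − 10 = 56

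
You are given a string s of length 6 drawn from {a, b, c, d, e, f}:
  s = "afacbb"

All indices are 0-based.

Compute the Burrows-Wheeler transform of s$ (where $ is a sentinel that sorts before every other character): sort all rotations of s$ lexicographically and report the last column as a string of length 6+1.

rank  rotation last
    0  $afacbb  b
    1  acbb$af  f
    2  afacbb$  $
    3  b$afacb  b
    4  bb$afac  c
    5  cbb$afa  a
    6  facbb$a  a

bf$bcaa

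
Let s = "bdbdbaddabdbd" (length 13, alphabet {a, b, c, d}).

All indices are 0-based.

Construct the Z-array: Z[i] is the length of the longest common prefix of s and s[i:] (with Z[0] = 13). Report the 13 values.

Z[0]=13
i=1: fresh scan; Z[1]=0
i=2: fresh scan; Z[2]=3 grow→box=[2,5)
i=3: min(r-i=2, Z[1]=0)=0; Z[3]=0
i=4: min(r-i=1, Z[2]=3)=1; Z[4]=1
i=5: fresh scan; Z[5]=0
i=6: fresh scan; Z[6]=0
i=7: fresh scan; Z[7]=0
i=8: fresh scan; Z[8]=0
i=9: fresh scan; Z[9]=4 grow→box=[9,13)
i=10: min(r-i=3, Z[1]=0)=0; Z[10]=0
i=11: min(r-i=2, Z[2]=3)=2; Z[11]=2
i=12: min(r-i=1, Z[3]=0)=0; Z[12]=0

[13, 0, 3, 0, 1, 0, 0, 0, 0, 4, 0, 2, 0]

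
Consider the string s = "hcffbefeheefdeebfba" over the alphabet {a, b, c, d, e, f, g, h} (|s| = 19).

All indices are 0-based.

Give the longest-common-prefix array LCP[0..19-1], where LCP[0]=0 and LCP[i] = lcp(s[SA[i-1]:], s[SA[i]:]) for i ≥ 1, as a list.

[0, 0, 1, 1, 0, 0, 0, 1, 2, 1, 2, 1, 0, 2, 1, 1, 1, 0, 1]

rank | idx | suffix
   0 |  18 | a
   1 |  17 | ba
   2 |   4 | befeheefdeebfba
   3 |  15 | bfba
   4 |   1 | cffbefeheefdeebfba
   5 |  12 | deebfba
   6 |  14 | ebfba
   7 |  13 | eebfba
   8 |   9 | eefdeebfba
   9 |  10 | efdeebfba
  10 |   5 | efeheefdeebfba
  11 |   7 | eheefdeebfba
  12 |  16 | fba
  13 |   3 | fbefeheefdeebfba
  14 |  11 | fdeebfba
  15 |   6 | feheefdeebfba
  16 |   2 | ffbefeheefdeebfba
  17 |   0 | hcffbefeheefdeebfba
  18 |   8 | heefdeebfba

SA = [18, 17, 4, 15, 1, 12, 14, 13, 9, 10, 5, 7, 16, 3, 11, 6, 2, 0, 8]
i: (SA[i-1],SA[i]) lcp shared
  1: (18,17) 0 ''
  2: (17,4) 1 'b'
  3: (4,15) 1 'b'
  4: (15,1) 0 ''
  5: (1,12) 0 ''
  6: (12,14) 0 ''
  7: (14,13) 1 'e'
  8: (13,9) 2 'ee'
  9: (9,10) 1 'e'
  10: (10,5) 2 'ef'
  11: (5,7) 1 'e'
  12: (7,16) 0 ''
  13: (16,3) 2 'fb'
  14: (3,11) 1 'f'
  15: (11,6) 1 'f'
  16: (6,2) 1 'f'
  17: (2,0) 0 ''
  18: (0,8) 1 'h'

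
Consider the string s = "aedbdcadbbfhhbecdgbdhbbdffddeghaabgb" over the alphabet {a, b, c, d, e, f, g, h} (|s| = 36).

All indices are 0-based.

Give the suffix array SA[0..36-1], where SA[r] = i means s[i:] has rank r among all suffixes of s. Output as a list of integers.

sorted suffixes:
  #0 SA[0]=31  'aabgb'
  #1 SA[1]=32  'abgb'
  #2 SA[2]=6  'adbbfhhbecdgbdhbbdffddeghaabgb'
  #3 SA[3]=0  'aedbdcadbbfhhbecdgbdhbbdffddeghaabgb'
  #4 SA[4]=35  'b'
  #5 SA[5]=21  'bbdffddeghaabgb'
  #6 SA[6]=8  'bbfhhbecdgbdhbbdffddeghaabgb'
  #7 SA[7]=3  'bdcadbbfhhbecdgbdhbbdffddeghaabgb'
  #8 SA[8]=22  'bdffddeghaabgb'
  #9 SA[9]=18  'bdhbbdffddeghaabgb'
  #10 SA[10]=13  'becdgbdhbbdffddeghaabgb'
  #11 SA[11]=9  'bfhhbecdgbdhbbdffddeghaabgb'
  #12 SA[12]=33  'bgb'
  #13 SA[13]=5  'cadbbfhhbecdgbdhbbdffddeghaabgb'
  #14 SA[14]=15  'cdgbdhbbdffddeghaabgb'
  #15 SA[15]=7  'dbbfhhbecdgbdhbbdffddeghaabgb'
  #16 SA[16]=2  'dbdcadbbfhhbecdgbdhbbdffddeghaabgb'
  #17 SA[17]=4  'dcadbbfhhbecdgbdhbbdffddeghaabgb'
  #18 SA[18]=26  'ddeghaabgb'
  #19 SA[19]=27  'deghaabgb'
  #20 SA[20]=23  'dffddeghaabgb'
  #21 SA[21]=16  'dgbdhbbdffddeghaabgb'
  #22 SA[22]=19  'dhbbdffddeghaabgb'
  #23 SA[23]=14  'ecdgbdhbbdffddeghaabgb'
  #24 SA[24]=1  'edbdcadbbfhhbecdgbdhbbdffddeghaabgb'
  #25 SA[25]=28  'eghaabgb'
  #26 SA[26]=25  'fddeghaabgb'
  #27 SA[27]=24  'ffddeghaabgb'
  #28 SA[28]=10  'fhhbecdgbdhbbdffddeghaabgb'
  #29 SA[29]=34  'gb'
  #30 SA[30]=17  'gbdhbbdffddeghaabgb'
  #31 SA[31]=29  'ghaabgb'
  #32 SA[32]=30  'haabgb'
  #33 SA[33]=20  'hbbdffddeghaabgb'
  #34 SA[34]=12  'hbecdgbdhbbdffddeghaabgb'
  #35 SA[35]=11  'hhbecdgbdhbbdffddeghaabgb'

[31, 32, 6, 0, 35, 21, 8, 3, 22, 18, 13, 9, 33, 5, 15, 7, 2, 4, 26, 27, 23, 16, 19, 14, 1, 28, 25, 24, 10, 34, 17, 29, 30, 20, 12, 11]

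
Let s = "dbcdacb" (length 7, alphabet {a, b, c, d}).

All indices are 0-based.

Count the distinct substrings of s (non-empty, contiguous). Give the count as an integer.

rank | idx | suffix
   0 |   4 | acb
   1 |   6 | b
   2 |   1 | bcdacb
   3 |   5 | cb
   4 |   2 | cdacb
   5 |   3 | dacb
   6 |   0 | dbcdacb

SA = [4, 6, 1, 5, 2, 3, 0]
[i] adj suffixes → lcp
  [1] 4/6 → 0 ('')
  [2] 6/1 → 1 ('b')
  [3] 1/5 → 0 ('')
  [4] 5/2 → 1 ('c')
  [5] 2/3 → 0 ('')
  [6] 3/0 → 1 ('d')

n(n+1)/2 = 7·8/2 = 28
Σ LCP = 0 + 0 + 1 + 0 + 1 + 0 + 1 = 3
distinct = 28 − 3 = 25

25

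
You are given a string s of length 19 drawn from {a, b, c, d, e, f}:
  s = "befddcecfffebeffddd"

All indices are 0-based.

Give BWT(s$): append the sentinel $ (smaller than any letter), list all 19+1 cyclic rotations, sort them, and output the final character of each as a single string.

d$ededddfffcbbeffefc

rank  rotation              last
    0  $befddcecfffebeffddd  d
    1  befddcecfffebeffddd$  $
    2  beffddd$befddcecfffe  e
    3  cecfffebeffddd$befdd  d
    4  cfffebeffddd$befddce  e
    5  d$befddcecfffebeffdd  d
    6  dcecfffebeffddd$befd  d
    7  dd$befddcecfffebeffd  d
    8  ddcecfffebeffddd$bef  f
    9  ddd$befddcecfffebeff  f
   10  ebeffddd$befddcecfff  f
   11  ecfffebeffddd$befddc  c
   12  efddcecfffebeffddd$b  b
   13  effddd$befddcecfffeb  b
   14  fddcecfffebeffddd$be  e
   15  fddd$befddcecfffebef  f
   16  febeffddd$befddcecff  f
   17  ffddd$befddcecfffebe  e
   18  ffebeffddd$befddcecf  f
   19  fffebeffddd$befddcec  c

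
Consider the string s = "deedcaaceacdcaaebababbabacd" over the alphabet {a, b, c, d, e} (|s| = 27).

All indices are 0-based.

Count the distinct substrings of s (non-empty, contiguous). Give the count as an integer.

337

rank→(start, suffix):
  0 → (5, 'aaceacdcaaebababbabacd')
  1 → (13, 'aaebababbabacd')
  2 → (17, 'ababbabacd')
  3 → (22, 'abacd')
  4 → (19, 'abbabacd')
  5 → (24, 'acd')
  6 → (9, 'acdcaaebababbabacd')
  7 → (6, 'aceacdcaaebababbabacd')
  8 → (14, 'aebababbabacd')
  9 → (16, 'bababbabacd')
  10 → (21, 'babacd')
  11 → (18, 'babbabacd')
  12 → (23, 'bacd')
  13 → (20, 'bbabacd')
  14 → (4, 'caaceacdcaaebababbabacd')
  15 → (12, 'caaebababbabacd')
  16 → (25, 'cd')
  17 → (10, 'cdcaaebababbabacd')
  18 → (7, 'ceacdcaaebababbabacd')
  19 → (26, 'd')
  20 → (3, 'dcaaceacdcaaebababbabacd')
  21 → (11, 'dcaaebababbabacd')
  22 → (0, 'deedcaaceacdcaaebababbabacd')
  23 → (8, 'eacdcaaebababbabacd')
  24 → (15, 'ebababbabacd')
  25 → (2, 'edcaaceacdcaaebababbabacd')
  26 → (1, 'eedcaaceacdcaaebababbabacd')

SA = [5, 13, 17, 22, 19, 24, 9, 6, 14, 16, 21, 18, 23, 20, 4, 12, 25, 10, 7, 26, 3, 11, 0, 8, 15, 2, 1]
[i] adj suffixes → lcp
  [1] 5/13 → 2 ('aa')
  [2] 13/17 → 1 ('a')
  [3] 17/22 → 3 ('aba')
  [4] 22/19 → 2 ('ab')
  [5] 19/24 → 1 ('a')
  [6] 24/9 → 3 ('acd')
  [7] 9/6 → 2 ('ac')
  [8] 6/14 → 1 ('a')
  [9] 14/16 → 0 ('')
  [10] 16/21 → 4 ('baba')
  [11] 21/18 → 3 ('bab')
  [12] 18/23 → 2 ('ba')
  [13] 23/20 → 1 ('b')
  [14] 20/4 → 0 ('')
  [15] 4/12 → 3 ('caa')
  [16] 12/25 → 1 ('c')
  [17] 25/10 → 2 ('cd')
  [18] 10/7 → 1 ('c')
  [19] 7/26 → 0 ('')
  [20] 26/3 → 1 ('d')
  [21] 3/11 → 4 ('dcaa')
  [22] 11/0 → 1 ('d')
  [23] 0/8 → 0 ('')
  [24] 8/15 → 1 ('e')
  [25] 15/2 → 1 ('e')
  [26] 2/1 → 1 ('e')

n(n+1)/2 = 27·28/2 = 378
Σ LCP = 0 + 2 + 1 + 3 + 2 + 1 + 3 + 2 + 1 + 0 + 4 + 3 + 2 + 1 + 0 + 3 + 1 + 2 + 1 + 0 + 1 + 4 + 1 + 0 + 1 + 1 + 1 = 41
distinct = 378 − 41 = 337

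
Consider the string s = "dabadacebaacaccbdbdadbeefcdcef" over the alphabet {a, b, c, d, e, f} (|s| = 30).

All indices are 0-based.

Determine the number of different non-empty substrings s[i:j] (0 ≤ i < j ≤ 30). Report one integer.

431

sorted suffixes:
  #0 SA[0]=9  'aacaccbdbdadbeefcdcef'
  #1 SA[1]=1  'abadacebaacaccbdbdadbeefcdcef'
  #2 SA[2]=10  'acaccbdbdadbeefcdcef'
  #3 SA[3]=12  'accbdbdadbeefcdcef'
  #4 SA[4]=5  'acebaacaccbdbdadbeefcdcef'
  #5 SA[5]=3  'adacebaacaccbdbdadbeefcdcef'
  #6 SA[6]=19  'adbeefcdcef'
  #7 SA[7]=8  'baacaccbdbdadbeefcdcef'
  #8 SA[8]=2  'badacebaacaccbdbdadbeefcdcef'
  #9 SA[9]=17  'bdadbeefcdcef'
  #10 SA[10]=15  'bdbdadbeefcdcef'
  #11 SA[11]=21  'beefcdcef'
  #12 SA[12]=11  'caccbdbdadbeefcdcef'
  #13 SA[13]=14  'cbdbdadbeefcdcef'
  #14 SA[14]=13  'ccbdbdadbeefcdcef'
  #15 SA[15]=25  'cdcef'
  #16 SA[16]=6  'cebaacaccbdbdadbeefcdcef'
  #17 SA[17]=27  'cef'
  #18 SA[18]=0  'dabadacebaacaccbdbdadbeefcdcef'
  #19 SA[19]=4  'dacebaacaccbdbdadbeefcdcef'
  #20 SA[20]=18  'dadbeefcdcef'
  #21 SA[21]=16  'dbdadbeefcdcef'
  #22 SA[22]=20  'dbeefcdcef'
  #23 SA[23]=26  'dcef'
  #24 SA[24]=7  'ebaacaccbdbdadbeefcdcef'
  #25 SA[25]=22  'eefcdcef'
  #26 SA[26]=28  'ef'
  #27 SA[27]=23  'efcdcef'
  #28 SA[28]=29  'f'
  #29 SA[29]=24  'fcdcef'

SA = [9, 1, 10, 12, 5, 3, 19, 8, 2, 17, 15, 21, 11, 14, 13, 25, 6, 27, 0, 4, 18, 16, 20, 26, 7, 22, 28, 23, 29, 24]
i: (SA[i-1],SA[i]) lcp shared
  1: (9,1) 1 'a'
  2: (1,10) 1 'a'
  3: (10,12) 2 'ac'
  4: (12,5) 2 'ac'
  5: (5,3) 1 'a'
  6: (3,19) 2 'ad'
  7: (19,8) 0 ''
  8: (8,2) 2 'ba'
  9: (2,17) 1 'b'
  10: (17,15) 2 'bd'
  11: (15,21) 1 'b'
  12: (21,11) 0 ''
  13: (11,14) 1 'c'
  14: (14,13) 1 'c'
  15: (13,25) 1 'c'
  16: (25,6) 1 'c'
  17: (6,27) 2 'ce'
  18: (27,0) 0 ''
  19: (0,4) 2 'da'
  20: (4,18) 2 'da'
  21: (18,16) 1 'd'
  22: (16,20) 2 'db'
  23: (20,26) 1 'd'
  24: (26,7) 0 ''
  25: (7,22) 1 'e'
  26: (22,28) 1 'e'
  27: (28,23) 2 'ef'
  28: (23,29) 0 ''
  29: (29,24) 1 'f'

n(n+1)/2 = 30·31/2 = 465
Σ LCP = 0 + 1 + 1 + 2 + 2 + 1 + 2 + 0 + 2 + 1 + 2 + 1 + 0 + 1 + 1 + 1 + 1 + 2 + 0 + 2 + 2 + 1 + 2 + 1 + 0 + 1 + 1 + 2 + 0 + 1 = 34
distinct = 465 − 34 = 431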